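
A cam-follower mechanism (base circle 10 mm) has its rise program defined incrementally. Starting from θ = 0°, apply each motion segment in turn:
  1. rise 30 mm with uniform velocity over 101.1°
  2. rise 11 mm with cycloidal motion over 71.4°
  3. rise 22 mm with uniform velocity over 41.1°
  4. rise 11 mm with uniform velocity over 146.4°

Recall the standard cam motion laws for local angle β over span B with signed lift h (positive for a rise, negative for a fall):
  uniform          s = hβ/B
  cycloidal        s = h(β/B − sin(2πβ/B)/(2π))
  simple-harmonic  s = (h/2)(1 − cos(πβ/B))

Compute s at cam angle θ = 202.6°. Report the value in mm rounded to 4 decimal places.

seg 1 [0°–101.1°] uniform, h=30: full span → s += 30 → s = 30.0000
seg 2 [101.1°–172.5°] cycloidal, h=11: full span → s += 11 → s = 41.0000
seg 3 [172.5°–213.6°] uniform, h=22: θ=202.6° here. β=30.1, B=41.1. 22·30.1/41.1 = 16.1119 → s = 57.1119

57.1119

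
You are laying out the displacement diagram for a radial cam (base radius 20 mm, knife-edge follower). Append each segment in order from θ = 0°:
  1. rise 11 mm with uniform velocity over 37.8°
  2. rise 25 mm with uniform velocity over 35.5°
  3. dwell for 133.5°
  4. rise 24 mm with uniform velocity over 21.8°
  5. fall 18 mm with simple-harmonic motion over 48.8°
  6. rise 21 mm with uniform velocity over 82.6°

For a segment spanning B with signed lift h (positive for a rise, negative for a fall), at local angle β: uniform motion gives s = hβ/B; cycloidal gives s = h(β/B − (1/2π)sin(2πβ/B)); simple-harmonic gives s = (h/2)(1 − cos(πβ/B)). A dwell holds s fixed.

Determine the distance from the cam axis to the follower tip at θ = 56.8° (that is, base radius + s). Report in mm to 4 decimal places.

seg 1 [0°–37.8°] uniform, h=11: full span → s += 11 → s = 11.0000
seg 2 [37.8°–73.3°] uniform, h=25: θ=56.8° here. β=19, B=35.5. 25·19/35.5 = 13.3803 → s = 24.3803
radial distance = base radius + s = 20 + 24.3803 = 44.3803

44.3803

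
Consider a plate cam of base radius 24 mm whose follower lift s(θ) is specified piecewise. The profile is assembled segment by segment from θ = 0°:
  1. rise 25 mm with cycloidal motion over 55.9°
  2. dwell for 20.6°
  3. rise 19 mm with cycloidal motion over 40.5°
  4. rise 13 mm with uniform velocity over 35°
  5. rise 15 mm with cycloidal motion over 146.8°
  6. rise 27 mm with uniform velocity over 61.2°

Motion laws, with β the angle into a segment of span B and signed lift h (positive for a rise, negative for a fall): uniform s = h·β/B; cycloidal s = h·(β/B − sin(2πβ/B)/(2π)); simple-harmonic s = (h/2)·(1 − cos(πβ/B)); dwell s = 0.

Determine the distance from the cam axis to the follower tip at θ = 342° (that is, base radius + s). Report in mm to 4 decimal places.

seg 1 [0°–55.9°] cycloidal, h=25: full span → s += 25 → s = 25.0000
seg 2 [55.9°–76.5°] dwell: s stays 25.0000
seg 3 [76.5°–117°] cycloidal, h=19: full span → s += 19 → s = 44.0000
seg 4 [117°–152°] uniform, h=13: full span → s += 13 → s = 57.0000
seg 5 [152°–298.8°] cycloidal, h=15: full span → s += 15 → s = 72.0000
seg 6 [298.8°–360°] uniform, h=27: θ=342° here. β=43.2, B=61.2. 27·43.2/61.2 = 19.0588 → s = 91.0588
radial distance = base radius + s = 24 + 91.0588 = 115.0588

115.0588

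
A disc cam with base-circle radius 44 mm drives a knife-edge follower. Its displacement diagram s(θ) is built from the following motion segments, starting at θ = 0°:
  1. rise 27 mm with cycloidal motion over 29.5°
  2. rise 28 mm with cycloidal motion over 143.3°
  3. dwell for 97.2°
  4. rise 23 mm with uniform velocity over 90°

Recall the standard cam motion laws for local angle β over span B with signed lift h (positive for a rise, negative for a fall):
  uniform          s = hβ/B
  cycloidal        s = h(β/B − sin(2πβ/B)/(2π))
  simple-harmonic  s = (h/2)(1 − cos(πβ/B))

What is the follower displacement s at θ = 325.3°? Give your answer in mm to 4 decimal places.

seg 1 [0°–29.5°] cycloidal, h=27: full span → s += 27 → s = 27.0000
seg 2 [29.5°–172.8°] cycloidal, h=28: full span → s += 28 → s = 55.0000
seg 3 [172.8°–270°] dwell: s stays 55.0000
seg 4 [270°–360°] uniform, h=23: θ=325.3° here. β=55.3, B=90. 23·55.3/90 = 14.1322 → s = 69.1322

69.1322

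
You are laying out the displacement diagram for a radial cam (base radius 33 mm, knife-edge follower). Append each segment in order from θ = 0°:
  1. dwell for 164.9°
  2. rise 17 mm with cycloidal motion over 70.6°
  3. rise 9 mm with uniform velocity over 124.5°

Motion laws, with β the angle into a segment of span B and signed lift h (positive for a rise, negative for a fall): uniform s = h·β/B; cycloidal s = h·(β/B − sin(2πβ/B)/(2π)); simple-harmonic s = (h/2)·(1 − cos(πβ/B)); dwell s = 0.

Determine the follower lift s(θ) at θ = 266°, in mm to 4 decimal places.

seg 1 [0°–164.9°] dwell: s stays 0.0000
seg 2 [164.9°–235.5°] cycloidal, h=17: full span → s += 17 → s = 17.0000
seg 3 [235.5°–360°] uniform, h=9: θ=266° here. β=30.5, B=124.5. 9·30.5/124.5 = 2.2048 → s = 19.2048

19.2048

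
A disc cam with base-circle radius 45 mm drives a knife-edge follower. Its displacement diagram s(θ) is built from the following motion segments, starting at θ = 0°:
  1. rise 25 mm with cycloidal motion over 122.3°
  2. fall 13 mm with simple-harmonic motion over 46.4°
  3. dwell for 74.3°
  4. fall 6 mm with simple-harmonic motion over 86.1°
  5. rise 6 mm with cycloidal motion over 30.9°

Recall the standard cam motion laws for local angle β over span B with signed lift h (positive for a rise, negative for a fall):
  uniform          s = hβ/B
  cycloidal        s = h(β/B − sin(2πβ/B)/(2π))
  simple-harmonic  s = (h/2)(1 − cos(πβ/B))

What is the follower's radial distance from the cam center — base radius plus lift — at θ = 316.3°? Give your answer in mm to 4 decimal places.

seg 1 [0°–122.3°] cycloidal, h=25: full span → s += 25 → s = 25.0000
seg 2 [122.3°–168.7°] simple-harmonic, h=-13: full span → s += -13 → s = 12.0000
seg 3 [168.7°–243°] dwell: s stays 12.0000
seg 4 [243°–329.1°] simple-harmonic, h=-6: θ=316.3° here. β=73.3, B=86.1. -6/2·(1 − cos(π·0.8513)) = -5.6787 → s = 6.3213
radial distance = base radius + s = 45 + 6.3213 = 51.3213

51.3213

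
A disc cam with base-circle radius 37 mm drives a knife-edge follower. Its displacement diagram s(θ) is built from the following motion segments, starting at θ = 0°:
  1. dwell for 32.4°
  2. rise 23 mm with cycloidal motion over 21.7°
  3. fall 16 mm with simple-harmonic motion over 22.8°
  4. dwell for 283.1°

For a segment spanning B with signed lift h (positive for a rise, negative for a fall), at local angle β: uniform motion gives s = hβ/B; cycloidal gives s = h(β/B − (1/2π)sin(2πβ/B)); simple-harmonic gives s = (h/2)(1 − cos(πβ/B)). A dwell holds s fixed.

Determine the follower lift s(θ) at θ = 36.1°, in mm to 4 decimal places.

seg 1 [0°–32.4°] dwell: s stays 0.0000
seg 2 [32.4°–54.1°] cycloidal, h=23: θ=36.1° here. β=3.7, B=21.7. 23·(0.1705 − sin(2π·0.1705)/(2π)) = 0.7083 → s = 0.7083

0.7083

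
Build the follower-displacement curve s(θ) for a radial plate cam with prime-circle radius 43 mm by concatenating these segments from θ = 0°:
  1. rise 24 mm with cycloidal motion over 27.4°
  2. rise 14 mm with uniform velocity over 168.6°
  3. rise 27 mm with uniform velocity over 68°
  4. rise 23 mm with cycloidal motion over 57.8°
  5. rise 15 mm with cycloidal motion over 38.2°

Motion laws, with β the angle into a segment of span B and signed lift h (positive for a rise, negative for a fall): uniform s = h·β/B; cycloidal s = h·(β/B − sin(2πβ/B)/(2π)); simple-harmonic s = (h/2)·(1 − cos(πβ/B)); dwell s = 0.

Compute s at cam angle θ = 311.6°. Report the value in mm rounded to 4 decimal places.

seg 1 [0°–27.4°] cycloidal, h=24: full span → s += 24 → s = 24.0000
seg 2 [27.4°–196°] uniform, h=14: full span → s += 14 → s = 38.0000
seg 3 [196°–264°] uniform, h=27: full span → s += 27 → s = 65.0000
seg 4 [264°–321.8°] cycloidal, h=23: θ=311.6° here. β=47.6, B=57.8. 23·(0.8235 − sin(2π·0.8235)/(2π)) = 22.2180 → s = 87.2180

87.2180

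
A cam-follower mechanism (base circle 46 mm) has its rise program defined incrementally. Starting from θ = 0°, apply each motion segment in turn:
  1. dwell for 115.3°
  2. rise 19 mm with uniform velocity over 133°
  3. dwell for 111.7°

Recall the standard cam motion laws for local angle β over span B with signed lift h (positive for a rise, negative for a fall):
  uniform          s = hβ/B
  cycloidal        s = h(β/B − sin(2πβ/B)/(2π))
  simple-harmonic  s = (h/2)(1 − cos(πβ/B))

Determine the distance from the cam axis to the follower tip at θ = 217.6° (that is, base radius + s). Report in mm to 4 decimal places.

seg 1 [0°–115.3°] dwell: s stays 0.0000
seg 2 [115.3°–248.3°] uniform, h=19: θ=217.6° here. β=102.3, B=133. 19·102.3/133 = 14.6143 → s = 14.6143
radial distance = base radius + s = 46 + 14.6143 = 60.6143

60.6143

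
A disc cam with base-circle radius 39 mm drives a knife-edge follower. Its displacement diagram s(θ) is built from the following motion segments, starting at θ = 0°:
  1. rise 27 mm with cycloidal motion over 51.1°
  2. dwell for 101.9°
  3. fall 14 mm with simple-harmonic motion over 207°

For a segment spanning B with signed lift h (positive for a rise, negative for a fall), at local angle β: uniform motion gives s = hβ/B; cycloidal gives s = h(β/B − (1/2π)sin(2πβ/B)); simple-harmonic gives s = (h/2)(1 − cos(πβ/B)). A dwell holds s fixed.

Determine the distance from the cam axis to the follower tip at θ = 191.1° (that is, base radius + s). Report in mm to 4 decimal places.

seg 1 [0°–51.1°] cycloidal, h=27: full span → s += 27 → s = 27.0000
seg 2 [51.1°–153°] dwell: s stays 27.0000
seg 3 [153°–360°] simple-harmonic, h=-14: θ=191.1° here. β=38.1, B=207. -14/2·(1 − cos(π·0.1841)) = -1.1380 → s = 25.8620
radial distance = base radius + s = 39 + 25.8620 = 64.8620

64.8620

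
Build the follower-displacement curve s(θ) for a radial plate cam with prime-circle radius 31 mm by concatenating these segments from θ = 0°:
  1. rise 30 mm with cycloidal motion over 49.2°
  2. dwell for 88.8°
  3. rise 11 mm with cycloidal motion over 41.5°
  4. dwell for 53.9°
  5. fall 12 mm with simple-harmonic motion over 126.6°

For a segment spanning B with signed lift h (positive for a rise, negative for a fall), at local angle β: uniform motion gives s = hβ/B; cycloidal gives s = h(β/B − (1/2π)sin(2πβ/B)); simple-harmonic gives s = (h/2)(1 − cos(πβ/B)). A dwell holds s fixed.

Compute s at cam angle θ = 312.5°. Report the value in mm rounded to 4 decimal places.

seg 1 [0°–49.2°] cycloidal, h=30: full span → s += 30 → s = 30.0000
seg 2 [49.2°–138°] dwell: s stays 30.0000
seg 3 [138°–179.5°] cycloidal, h=11: full span → s += 11 → s = 41.0000
seg 4 [179.5°–233.4°] dwell: s stays 41.0000
seg 5 [233.4°–360°] simple-harmonic, h=-12: θ=312.5° here. β=79.1, B=126.6. -12/2·(1 − cos(π·0.6248)) = -8.2927 → s = 32.7073

32.7073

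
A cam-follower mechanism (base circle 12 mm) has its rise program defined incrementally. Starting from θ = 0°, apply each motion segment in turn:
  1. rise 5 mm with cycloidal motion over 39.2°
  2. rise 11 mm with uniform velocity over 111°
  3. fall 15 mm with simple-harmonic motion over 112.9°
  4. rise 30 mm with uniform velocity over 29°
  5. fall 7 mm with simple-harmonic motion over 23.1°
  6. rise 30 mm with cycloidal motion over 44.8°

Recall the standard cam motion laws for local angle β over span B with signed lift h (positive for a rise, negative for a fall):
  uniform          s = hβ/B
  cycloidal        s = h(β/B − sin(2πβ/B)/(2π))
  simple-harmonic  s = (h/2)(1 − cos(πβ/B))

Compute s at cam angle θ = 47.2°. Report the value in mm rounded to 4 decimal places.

seg 1 [0°–39.2°] cycloidal, h=5: full span → s += 5 → s = 5.0000
seg 2 [39.2°–150.2°] uniform, h=11: θ=47.2° here. β=8, B=111. 11·8/111 = 0.7928 → s = 5.7928

5.7928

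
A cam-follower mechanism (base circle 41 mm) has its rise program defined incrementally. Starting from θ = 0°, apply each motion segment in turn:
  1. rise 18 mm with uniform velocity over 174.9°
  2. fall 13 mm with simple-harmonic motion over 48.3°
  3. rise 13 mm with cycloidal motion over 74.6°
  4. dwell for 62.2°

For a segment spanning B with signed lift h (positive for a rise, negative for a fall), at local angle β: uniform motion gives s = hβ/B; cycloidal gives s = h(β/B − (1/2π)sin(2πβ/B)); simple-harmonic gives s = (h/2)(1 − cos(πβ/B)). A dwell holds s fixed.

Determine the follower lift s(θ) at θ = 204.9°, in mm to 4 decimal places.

seg 1 [0°–174.9°] uniform, h=18: full span → s += 18 → s = 18.0000
seg 2 [174.9°–223.2°] simple-harmonic, h=-13: θ=204.9° here. β=30, B=48.3. -13/2·(1 − cos(π·0.6211)) = -8.9140 → s = 9.0860

9.0860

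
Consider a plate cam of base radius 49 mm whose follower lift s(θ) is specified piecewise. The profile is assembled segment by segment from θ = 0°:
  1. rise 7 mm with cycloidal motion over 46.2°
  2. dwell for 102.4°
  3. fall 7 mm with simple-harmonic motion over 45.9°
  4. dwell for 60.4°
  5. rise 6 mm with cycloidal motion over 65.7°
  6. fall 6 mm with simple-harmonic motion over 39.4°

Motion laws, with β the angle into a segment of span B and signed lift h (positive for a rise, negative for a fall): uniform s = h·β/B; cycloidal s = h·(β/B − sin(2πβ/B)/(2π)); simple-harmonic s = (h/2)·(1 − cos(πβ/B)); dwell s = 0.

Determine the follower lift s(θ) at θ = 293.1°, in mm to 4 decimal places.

seg 1 [0°–46.2°] cycloidal, h=7: full span → s += 7 → s = 7.0000
seg 2 [46.2°–148.6°] dwell: s stays 7.0000
seg 3 [148.6°–194.5°] simple-harmonic, h=-7: full span → s += -7 → s = 0.0000
seg 4 [194.5°–254.9°] dwell: s stays 0.0000
seg 5 [254.9°–320.6°] cycloidal, h=6: θ=293.1° here. β=38.2, B=65.7. 6·(0.5814 − sin(2π·0.5814)/(2π)) = 3.9561 → s = 3.9561

3.9561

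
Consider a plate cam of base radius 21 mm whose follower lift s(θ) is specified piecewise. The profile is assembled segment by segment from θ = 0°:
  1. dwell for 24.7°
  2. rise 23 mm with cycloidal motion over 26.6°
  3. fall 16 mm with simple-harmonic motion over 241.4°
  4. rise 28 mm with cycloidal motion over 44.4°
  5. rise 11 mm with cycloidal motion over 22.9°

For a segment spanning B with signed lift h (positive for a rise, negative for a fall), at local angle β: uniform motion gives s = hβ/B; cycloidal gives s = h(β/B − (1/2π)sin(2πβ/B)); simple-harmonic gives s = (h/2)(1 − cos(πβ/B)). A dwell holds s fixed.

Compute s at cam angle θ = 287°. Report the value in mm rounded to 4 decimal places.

seg 1 [0°–24.7°] dwell: s stays 0.0000
seg 2 [24.7°–51.3°] cycloidal, h=23: full span → s += 23 → s = 23.0000
seg 3 [51.3°–292.7°] simple-harmonic, h=-16: θ=287° here. β=235.7, B=241.4. -16/2·(1 − cos(π·0.9764)) = -15.9780 → s = 7.0220

7.0220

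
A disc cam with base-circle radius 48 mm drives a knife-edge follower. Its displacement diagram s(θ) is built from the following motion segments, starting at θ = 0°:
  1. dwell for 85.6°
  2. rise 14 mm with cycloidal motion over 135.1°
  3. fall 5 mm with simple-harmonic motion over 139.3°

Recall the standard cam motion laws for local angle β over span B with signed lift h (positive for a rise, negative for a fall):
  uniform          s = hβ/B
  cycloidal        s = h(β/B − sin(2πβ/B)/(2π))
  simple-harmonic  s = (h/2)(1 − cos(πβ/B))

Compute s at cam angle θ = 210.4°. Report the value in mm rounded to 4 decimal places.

seg 1 [0°–85.6°] dwell: s stays 0.0000
seg 2 [85.6°–220.7°] cycloidal, h=14: θ=210.4° here. β=124.8, B=135.1. 14·(0.9238 − sin(2π·0.9238)/(2π)) = 13.9596 → s = 13.9596

13.9596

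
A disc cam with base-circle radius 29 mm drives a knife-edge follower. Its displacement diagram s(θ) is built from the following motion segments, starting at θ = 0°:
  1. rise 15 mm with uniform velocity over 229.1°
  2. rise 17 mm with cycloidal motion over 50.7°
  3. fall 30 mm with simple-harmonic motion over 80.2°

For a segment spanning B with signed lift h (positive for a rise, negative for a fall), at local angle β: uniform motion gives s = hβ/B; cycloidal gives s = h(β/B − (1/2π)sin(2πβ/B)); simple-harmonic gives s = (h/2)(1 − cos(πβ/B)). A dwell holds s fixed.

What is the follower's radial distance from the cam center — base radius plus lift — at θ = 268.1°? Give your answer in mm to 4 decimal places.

seg 1 [0°–229.1°] uniform, h=15: full span → s += 15 → s = 15.0000
seg 2 [229.1°–279.8°] cycloidal, h=17: θ=268.1° here. β=39, B=50.7. 17·(0.7692 − sin(2π·0.7692)/(2π)) = 15.7628 → s = 30.7628
radial distance = base radius + s = 29 + 30.7628 = 59.7628

59.7628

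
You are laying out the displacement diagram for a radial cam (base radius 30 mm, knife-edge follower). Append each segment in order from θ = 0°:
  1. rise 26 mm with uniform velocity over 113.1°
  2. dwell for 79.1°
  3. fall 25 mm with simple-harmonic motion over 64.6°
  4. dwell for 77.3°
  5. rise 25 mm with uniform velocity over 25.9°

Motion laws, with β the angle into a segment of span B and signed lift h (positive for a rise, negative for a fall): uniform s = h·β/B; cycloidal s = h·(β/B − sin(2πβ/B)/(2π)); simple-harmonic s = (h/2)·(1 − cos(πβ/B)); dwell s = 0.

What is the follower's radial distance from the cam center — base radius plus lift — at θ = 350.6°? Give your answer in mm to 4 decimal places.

seg 1 [0°–113.1°] uniform, h=26: full span → s += 26 → s = 26.0000
seg 2 [113.1°–192.2°] dwell: s stays 26.0000
seg 3 [192.2°–256.8°] simple-harmonic, h=-25: full span → s += -25 → s = 1.0000
seg 4 [256.8°–334.1°] dwell: s stays 1.0000
seg 5 [334.1°–360°] uniform, h=25: θ=350.6° here. β=16.5, B=25.9. 25·16.5/25.9 = 15.9266 → s = 16.9266
radial distance = base radius + s = 30 + 16.9266 = 46.9266

46.9266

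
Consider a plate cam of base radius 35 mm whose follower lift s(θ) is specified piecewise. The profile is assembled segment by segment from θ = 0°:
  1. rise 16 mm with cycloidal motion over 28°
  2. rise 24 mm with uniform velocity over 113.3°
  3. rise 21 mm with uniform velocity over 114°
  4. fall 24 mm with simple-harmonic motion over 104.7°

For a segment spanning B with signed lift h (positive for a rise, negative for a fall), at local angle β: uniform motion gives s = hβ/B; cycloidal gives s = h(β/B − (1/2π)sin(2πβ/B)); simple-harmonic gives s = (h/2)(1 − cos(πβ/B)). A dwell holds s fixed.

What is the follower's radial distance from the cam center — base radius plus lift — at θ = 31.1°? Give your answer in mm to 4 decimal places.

seg 1 [0°–28°] cycloidal, h=16: full span → s += 16 → s = 16.0000
seg 2 [28°–141.3°] uniform, h=24: θ=31.1° here. β=3.1, B=113.3. 24·3.1/113.3 = 0.6567 → s = 16.6567
radial distance = base radius + s = 35 + 16.6567 = 51.6567

51.6567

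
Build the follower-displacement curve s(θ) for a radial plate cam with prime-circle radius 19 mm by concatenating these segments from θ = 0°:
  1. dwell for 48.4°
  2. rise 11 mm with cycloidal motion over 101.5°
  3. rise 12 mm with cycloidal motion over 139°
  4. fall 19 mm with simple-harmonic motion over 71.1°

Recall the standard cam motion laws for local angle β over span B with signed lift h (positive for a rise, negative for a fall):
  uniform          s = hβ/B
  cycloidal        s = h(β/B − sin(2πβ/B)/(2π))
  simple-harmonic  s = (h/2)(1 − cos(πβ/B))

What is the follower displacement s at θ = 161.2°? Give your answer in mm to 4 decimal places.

seg 1 [0°–48.4°] dwell: s stays 0.0000
seg 2 [48.4°–149.9°] cycloidal, h=11: full span → s += 11 → s = 11.0000
seg 3 [149.9°–288.9°] cycloidal, h=12: θ=161.2° here. β=11.3, B=139. 12·(0.0813 − sin(2π·0.0813)/(2π)) = 0.0419 → s = 11.0419

11.0419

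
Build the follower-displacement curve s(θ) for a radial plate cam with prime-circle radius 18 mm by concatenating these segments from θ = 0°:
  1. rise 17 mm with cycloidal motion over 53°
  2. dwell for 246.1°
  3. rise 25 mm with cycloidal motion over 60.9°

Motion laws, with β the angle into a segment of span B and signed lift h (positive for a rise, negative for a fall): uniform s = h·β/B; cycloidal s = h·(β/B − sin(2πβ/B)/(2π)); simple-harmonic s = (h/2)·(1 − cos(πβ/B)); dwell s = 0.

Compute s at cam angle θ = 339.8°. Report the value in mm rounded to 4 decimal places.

seg 1 [0°–53°] cycloidal, h=17: full span → s += 17 → s = 17.0000
seg 2 [53°–299.1°] dwell: s stays 17.0000
seg 3 [299.1°–360°] cycloidal, h=25: θ=339.8° here. β=40.7, B=60.9. 25·(0.6683 − sin(2π·0.6683)/(2π)) = 20.1739 → s = 37.1739

37.1739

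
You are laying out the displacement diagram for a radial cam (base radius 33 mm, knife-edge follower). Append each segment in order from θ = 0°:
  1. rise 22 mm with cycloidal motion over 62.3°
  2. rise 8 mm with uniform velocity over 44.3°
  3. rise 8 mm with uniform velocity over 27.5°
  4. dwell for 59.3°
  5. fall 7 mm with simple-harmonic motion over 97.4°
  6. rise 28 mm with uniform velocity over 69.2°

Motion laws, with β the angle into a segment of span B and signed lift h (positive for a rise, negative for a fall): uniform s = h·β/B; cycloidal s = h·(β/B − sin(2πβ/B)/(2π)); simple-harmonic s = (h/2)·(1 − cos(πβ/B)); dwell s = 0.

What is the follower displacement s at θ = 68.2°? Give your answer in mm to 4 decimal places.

seg 1 [0°–62.3°] cycloidal, h=22: full span → s += 22 → s = 22.0000
seg 2 [62.3°–106.6°] uniform, h=8: θ=68.2° here. β=5.9, B=44.3. 8·5.9/44.3 = 1.0655 → s = 23.0655

23.0655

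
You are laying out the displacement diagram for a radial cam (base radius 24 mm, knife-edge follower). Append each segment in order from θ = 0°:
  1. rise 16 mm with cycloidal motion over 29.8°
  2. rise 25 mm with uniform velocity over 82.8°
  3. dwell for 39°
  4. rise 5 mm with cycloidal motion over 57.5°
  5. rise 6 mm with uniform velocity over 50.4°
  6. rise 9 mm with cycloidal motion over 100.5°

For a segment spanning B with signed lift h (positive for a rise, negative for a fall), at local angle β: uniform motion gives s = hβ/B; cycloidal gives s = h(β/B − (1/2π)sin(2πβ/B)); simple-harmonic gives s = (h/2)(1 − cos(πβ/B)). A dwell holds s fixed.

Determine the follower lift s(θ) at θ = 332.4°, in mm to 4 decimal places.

seg 1 [0°–29.8°] cycloidal, h=16: full span → s += 16 → s = 16.0000
seg 2 [29.8°–112.6°] uniform, h=25: full span → s += 25 → s = 41.0000
seg 3 [112.6°–151.6°] dwell: s stays 41.0000
seg 4 [151.6°–209.1°] cycloidal, h=5: full span → s += 5 → s = 46.0000
seg 5 [209.1°–259.5°] uniform, h=6: full span → s += 6 → s = 52.0000
seg 6 [259.5°–360°] cycloidal, h=9: θ=332.4° here. β=72.9, B=100.5. 9·(0.7254 − sin(2π·0.7254)/(2π)) = 7.9436 → s = 59.9436

59.9436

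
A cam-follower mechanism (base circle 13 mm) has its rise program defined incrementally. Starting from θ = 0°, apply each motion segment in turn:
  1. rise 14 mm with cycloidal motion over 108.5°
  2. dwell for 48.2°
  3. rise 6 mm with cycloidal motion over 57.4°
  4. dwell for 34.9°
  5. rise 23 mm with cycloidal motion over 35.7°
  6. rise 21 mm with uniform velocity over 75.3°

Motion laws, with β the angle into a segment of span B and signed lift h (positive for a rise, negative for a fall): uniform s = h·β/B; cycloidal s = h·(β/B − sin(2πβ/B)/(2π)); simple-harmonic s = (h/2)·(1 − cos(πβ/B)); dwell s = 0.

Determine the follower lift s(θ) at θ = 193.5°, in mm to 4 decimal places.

seg 1 [0°–108.5°] cycloidal, h=14: full span → s += 14 → s = 14.0000
seg 2 [108.5°–156.7°] dwell: s stays 14.0000
seg 3 [156.7°–214.1°] cycloidal, h=6: θ=193.5° here. β=36.8, B=57.4. 6·(0.6411 − sin(2π·0.6411)/(2π)) = 4.5867 → s = 18.5867

18.5867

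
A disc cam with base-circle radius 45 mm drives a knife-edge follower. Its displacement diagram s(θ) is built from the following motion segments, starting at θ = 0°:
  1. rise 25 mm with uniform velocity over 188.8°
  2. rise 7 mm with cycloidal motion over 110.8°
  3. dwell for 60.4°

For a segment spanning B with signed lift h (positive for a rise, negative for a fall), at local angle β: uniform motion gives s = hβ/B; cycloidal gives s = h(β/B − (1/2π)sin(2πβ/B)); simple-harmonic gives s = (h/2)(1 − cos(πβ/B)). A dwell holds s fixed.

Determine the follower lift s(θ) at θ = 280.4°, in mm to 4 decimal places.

seg 1 [0°–188.8°] uniform, h=25: full span → s += 25 → s = 25.0000
seg 2 [188.8°–299.6°] cycloidal, h=7: θ=280.4° here. β=91.6, B=110.8. 7·(0.8267 − sin(2π·0.8267)/(2π)) = 6.7742 → s = 31.7742

31.7742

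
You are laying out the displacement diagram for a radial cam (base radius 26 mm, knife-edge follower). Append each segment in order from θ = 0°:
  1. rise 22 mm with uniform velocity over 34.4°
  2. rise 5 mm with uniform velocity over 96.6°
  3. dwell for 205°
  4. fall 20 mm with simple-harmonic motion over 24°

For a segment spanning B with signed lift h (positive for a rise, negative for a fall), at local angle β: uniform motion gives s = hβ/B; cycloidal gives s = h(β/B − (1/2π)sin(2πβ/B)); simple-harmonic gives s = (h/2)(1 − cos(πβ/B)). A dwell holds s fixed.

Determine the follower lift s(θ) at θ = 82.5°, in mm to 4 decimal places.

seg 1 [0°–34.4°] uniform, h=22: full span → s += 22 → s = 22.0000
seg 2 [34.4°–131°] uniform, h=5: θ=82.5° here. β=48.1, B=96.6. 5·48.1/96.6 = 2.4896 → s = 24.4896

24.4896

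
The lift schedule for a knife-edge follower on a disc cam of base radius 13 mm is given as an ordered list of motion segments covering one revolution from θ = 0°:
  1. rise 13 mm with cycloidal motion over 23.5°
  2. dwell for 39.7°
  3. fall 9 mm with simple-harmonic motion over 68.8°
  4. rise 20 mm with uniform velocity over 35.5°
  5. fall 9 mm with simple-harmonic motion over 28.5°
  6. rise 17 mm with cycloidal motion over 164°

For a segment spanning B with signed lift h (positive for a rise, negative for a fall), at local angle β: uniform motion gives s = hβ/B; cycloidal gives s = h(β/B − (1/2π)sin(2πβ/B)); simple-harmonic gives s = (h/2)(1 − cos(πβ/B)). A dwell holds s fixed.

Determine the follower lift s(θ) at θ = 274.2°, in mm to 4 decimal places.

seg 1 [0°–23.5°] cycloidal, h=13: full span → s += 13 → s = 13.0000
seg 2 [23.5°–63.2°] dwell: s stays 13.0000
seg 3 [63.2°–132°] simple-harmonic, h=-9: full span → s += -9 → s = 4.0000
seg 4 [132°–167.5°] uniform, h=20: full span → s += 20 → s = 24.0000
seg 5 [167.5°–196°] simple-harmonic, h=-9: full span → s += -9 → s = 15.0000
seg 6 [196°–360°] cycloidal, h=17: θ=274.2° here. β=78.2, B=164. 17·(0.4768 − sin(2π·0.4768)/(2π)) = 7.7136 → s = 22.7136

22.7136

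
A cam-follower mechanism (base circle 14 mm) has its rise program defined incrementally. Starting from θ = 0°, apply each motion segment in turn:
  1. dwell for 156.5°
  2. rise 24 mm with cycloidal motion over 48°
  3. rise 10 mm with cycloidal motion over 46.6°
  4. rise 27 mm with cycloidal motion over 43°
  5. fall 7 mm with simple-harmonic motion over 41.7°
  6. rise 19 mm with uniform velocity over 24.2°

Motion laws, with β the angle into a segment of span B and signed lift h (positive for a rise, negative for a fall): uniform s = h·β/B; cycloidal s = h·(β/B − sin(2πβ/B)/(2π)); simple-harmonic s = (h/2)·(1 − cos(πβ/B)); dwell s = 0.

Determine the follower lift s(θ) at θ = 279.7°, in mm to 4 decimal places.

seg 1 [0°–156.5°] dwell: s stays 0.0000
seg 2 [156.5°–204.5°] cycloidal, h=24: full span → s += 24 → s = 24.0000
seg 3 [204.5°–251.1°] cycloidal, h=10: full span → s += 10 → s = 34.0000
seg 4 [251.1°–294.1°] cycloidal, h=27: θ=279.7° here. β=28.6, B=43. 27·(0.6651 − sin(2π·0.6651)/(2π)) = 21.6585 → s = 55.6585

55.6585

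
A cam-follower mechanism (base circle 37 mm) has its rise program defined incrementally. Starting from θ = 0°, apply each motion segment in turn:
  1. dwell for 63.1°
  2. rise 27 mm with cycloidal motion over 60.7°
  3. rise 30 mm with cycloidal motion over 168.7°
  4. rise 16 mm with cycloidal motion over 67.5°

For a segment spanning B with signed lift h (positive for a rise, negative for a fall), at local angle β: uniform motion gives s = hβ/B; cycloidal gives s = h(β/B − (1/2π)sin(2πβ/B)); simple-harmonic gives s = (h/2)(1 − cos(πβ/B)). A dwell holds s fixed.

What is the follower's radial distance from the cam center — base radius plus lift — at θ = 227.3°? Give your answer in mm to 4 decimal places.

seg 1 [0°–63.1°] dwell: s stays 0.0000
seg 2 [63.1°–123.8°] cycloidal, h=27: full span → s += 27 → s = 27.0000
seg 3 [123.8°–292.5°] cycloidal, h=30: θ=227.3° here. β=103.5, B=168.7. 30·(0.6135 − sin(2π·0.6135)/(2π)) = 21.5294 → s = 48.5294
radial distance = base radius + s = 37 + 48.5294 = 85.5294

85.5294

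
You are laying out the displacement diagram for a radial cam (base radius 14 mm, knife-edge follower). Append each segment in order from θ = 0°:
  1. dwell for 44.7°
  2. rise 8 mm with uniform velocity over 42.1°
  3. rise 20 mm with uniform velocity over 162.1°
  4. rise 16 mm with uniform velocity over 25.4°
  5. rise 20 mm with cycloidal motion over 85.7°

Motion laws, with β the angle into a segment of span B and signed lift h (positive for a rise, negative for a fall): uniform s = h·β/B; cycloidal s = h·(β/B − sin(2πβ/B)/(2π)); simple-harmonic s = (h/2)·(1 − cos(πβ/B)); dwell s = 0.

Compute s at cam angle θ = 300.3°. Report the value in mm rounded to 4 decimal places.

seg 1 [0°–44.7°] dwell: s stays 0.0000
seg 2 [44.7°–86.8°] uniform, h=8: full span → s += 8 → s = 8.0000
seg 3 [86.8°–248.9°] uniform, h=20: full span → s += 20 → s = 28.0000
seg 4 [248.9°–274.3°] uniform, h=16: full span → s += 16 → s = 44.0000
seg 5 [274.3°–360°] cycloidal, h=20: θ=300.3° here. β=26, B=85.7. 20·(0.3034 − sin(2π·0.3034)/(2π)) = 3.0620 → s = 47.0620

47.0620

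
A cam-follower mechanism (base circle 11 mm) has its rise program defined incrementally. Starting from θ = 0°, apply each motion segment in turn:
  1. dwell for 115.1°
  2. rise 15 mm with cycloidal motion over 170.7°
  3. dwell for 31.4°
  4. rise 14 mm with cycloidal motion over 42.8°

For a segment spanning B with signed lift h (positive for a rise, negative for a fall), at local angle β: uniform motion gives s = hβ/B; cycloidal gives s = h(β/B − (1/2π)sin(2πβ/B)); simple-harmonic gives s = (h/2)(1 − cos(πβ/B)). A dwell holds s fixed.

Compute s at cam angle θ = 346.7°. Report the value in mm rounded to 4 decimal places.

seg 1 [0°–115.1°] dwell: s stays 0.0000
seg 2 [115.1°–285.8°] cycloidal, h=15: full span → s += 15 → s = 15.0000
seg 3 [285.8°–317.2°] dwell: s stays 15.0000
seg 4 [317.2°–360°] cycloidal, h=14: θ=346.7° here. β=29.5, B=42.8. 14·(0.6893 − sin(2π·0.6893)/(2π)) = 11.7174 → s = 26.7174

26.7174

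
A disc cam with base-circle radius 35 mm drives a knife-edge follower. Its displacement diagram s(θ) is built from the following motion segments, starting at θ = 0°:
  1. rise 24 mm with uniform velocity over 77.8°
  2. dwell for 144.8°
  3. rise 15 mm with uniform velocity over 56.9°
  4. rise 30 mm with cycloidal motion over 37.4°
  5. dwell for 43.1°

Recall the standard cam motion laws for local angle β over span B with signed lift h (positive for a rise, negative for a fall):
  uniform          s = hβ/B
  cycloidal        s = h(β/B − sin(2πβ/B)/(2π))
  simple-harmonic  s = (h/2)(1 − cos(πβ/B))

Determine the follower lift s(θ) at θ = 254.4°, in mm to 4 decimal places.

seg 1 [0°–77.8°] uniform, h=24: full span → s += 24 → s = 24.0000
seg 2 [77.8°–222.6°] dwell: s stays 24.0000
seg 3 [222.6°–279.5°] uniform, h=15: θ=254.4° here. β=31.8, B=56.9. 15·31.8/56.9 = 8.3831 → s = 32.3831

32.3831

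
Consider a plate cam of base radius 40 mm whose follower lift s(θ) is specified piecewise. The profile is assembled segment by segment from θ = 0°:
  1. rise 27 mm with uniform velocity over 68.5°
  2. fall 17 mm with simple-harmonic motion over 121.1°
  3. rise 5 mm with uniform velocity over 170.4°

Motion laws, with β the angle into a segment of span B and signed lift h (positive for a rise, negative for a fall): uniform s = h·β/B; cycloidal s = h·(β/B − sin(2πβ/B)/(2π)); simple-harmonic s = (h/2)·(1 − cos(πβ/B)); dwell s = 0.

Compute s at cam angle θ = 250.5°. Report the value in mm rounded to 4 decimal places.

seg 1 [0°–68.5°] uniform, h=27: full span → s += 27 → s = 27.0000
seg 2 [68.5°–189.6°] simple-harmonic, h=-17: full span → s += -17 → s = 10.0000
seg 3 [189.6°–360°] uniform, h=5: θ=250.5° here. β=60.9, B=170.4. 5·60.9/170.4 = 1.7870 → s = 11.7870

11.7870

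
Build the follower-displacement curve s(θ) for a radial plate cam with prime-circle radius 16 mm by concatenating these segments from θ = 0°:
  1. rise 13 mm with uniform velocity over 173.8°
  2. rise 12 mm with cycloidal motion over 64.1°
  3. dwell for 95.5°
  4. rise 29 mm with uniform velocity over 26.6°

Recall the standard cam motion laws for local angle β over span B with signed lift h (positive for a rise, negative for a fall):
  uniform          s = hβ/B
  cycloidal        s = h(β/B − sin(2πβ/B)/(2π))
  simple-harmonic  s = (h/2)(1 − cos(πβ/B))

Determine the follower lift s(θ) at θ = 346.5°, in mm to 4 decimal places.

seg 1 [0°–173.8°] uniform, h=13: full span → s += 13 → s = 13.0000
seg 2 [173.8°–237.9°] cycloidal, h=12: full span → s += 12 → s = 25.0000
seg 3 [237.9°–333.4°] dwell: s stays 25.0000
seg 4 [333.4°–360°] uniform, h=29: θ=346.5° here. β=13.1, B=26.6. 29·13.1/26.6 = 14.2820 → s = 39.2820

39.2820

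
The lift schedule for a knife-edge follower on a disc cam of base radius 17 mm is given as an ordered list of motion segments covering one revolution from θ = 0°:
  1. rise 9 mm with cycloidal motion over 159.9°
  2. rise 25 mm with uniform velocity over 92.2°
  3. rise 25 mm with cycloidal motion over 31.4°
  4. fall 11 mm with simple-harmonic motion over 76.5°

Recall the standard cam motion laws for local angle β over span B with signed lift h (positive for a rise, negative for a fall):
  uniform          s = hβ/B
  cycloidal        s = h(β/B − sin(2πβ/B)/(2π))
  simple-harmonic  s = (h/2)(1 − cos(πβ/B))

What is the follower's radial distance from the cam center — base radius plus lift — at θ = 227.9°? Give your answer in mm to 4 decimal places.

seg 1 [0°–159.9°] cycloidal, h=9: full span → s += 9 → s = 9.0000
seg 2 [159.9°–252.1°] uniform, h=25: θ=227.9° here. β=68, B=92.2. 25·68/92.2 = 18.4382 → s = 27.4382
radial distance = base radius + s = 17 + 27.4382 = 44.4382

44.4382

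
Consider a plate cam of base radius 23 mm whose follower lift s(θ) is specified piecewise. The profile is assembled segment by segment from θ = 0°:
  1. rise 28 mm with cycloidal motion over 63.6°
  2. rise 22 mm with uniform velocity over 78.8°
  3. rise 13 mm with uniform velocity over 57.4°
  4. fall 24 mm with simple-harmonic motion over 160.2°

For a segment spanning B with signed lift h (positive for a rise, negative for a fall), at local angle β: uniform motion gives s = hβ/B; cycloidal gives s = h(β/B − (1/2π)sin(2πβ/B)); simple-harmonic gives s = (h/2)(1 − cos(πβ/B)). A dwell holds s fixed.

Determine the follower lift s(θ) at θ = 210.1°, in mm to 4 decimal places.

seg 1 [0°–63.6°] cycloidal, h=28: full span → s += 28 → s = 28.0000
seg 2 [63.6°–142.4°] uniform, h=22: full span → s += 22 → s = 50.0000
seg 3 [142.4°–199.8°] uniform, h=13: full span → s += 13 → s = 63.0000
seg 4 [199.8°–360°] simple-harmonic, h=-24: θ=210.1° here. β=10.3, B=160.2. -24/2·(1 − cos(π·0.0643)) = -0.2440 → s = 62.7560

62.7560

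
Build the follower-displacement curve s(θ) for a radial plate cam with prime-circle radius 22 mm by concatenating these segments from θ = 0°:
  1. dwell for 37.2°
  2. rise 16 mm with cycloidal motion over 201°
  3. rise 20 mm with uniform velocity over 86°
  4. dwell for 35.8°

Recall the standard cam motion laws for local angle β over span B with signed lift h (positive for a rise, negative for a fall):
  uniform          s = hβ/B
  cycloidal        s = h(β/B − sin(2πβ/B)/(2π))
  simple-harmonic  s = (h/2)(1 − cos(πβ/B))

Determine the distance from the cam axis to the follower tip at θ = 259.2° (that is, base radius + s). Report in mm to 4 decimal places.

seg 1 [0°–37.2°] dwell: s stays 0.0000
seg 2 [37.2°–238.2°] cycloidal, h=16: full span → s += 16 → s = 16.0000
seg 3 [238.2°–324.2°] uniform, h=20: θ=259.2° here. β=21, B=86. 20·21/86 = 4.8837 → s = 20.8837
radial distance = base radius + s = 22 + 20.8837 = 42.8837

42.8837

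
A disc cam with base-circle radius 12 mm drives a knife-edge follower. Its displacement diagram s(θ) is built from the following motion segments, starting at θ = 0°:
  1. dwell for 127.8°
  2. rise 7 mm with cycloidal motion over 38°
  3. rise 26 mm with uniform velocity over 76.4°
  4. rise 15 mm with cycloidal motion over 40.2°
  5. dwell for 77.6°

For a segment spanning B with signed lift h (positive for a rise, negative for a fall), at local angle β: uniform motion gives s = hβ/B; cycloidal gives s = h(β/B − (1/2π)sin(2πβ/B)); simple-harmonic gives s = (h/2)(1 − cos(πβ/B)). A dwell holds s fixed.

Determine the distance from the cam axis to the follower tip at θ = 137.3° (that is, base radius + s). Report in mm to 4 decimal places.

seg 1 [0°–127.8°] dwell: s stays 0.0000
seg 2 [127.8°–165.8°] cycloidal, h=7: θ=137.3° here. β=9.5, B=38. 7·(0.2500 − sin(2π·0.2500)/(2π)) = 0.6359 → s = 0.6359
radial distance = base radius + s = 12 + 0.6359 = 12.6359

12.6359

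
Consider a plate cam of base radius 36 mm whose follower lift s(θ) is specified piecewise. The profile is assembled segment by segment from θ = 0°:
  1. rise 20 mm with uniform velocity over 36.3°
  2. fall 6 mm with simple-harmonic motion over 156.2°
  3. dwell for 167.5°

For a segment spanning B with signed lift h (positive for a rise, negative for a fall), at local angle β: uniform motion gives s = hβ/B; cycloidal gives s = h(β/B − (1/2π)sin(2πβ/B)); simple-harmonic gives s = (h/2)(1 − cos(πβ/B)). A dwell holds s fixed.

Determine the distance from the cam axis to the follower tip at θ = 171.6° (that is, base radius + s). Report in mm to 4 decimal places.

seg 1 [0°–36.3°] uniform, h=20: full span → s += 20 → s = 20.0000
seg 2 [36.3°–192.5°] simple-harmonic, h=-6: θ=171.6° here. β=135.3, B=156.2. -6/2·(1 − cos(π·0.8662)) = -5.7388 → s = 14.2612
radial distance = base radius + s = 36 + 14.2612 = 50.2612

50.2612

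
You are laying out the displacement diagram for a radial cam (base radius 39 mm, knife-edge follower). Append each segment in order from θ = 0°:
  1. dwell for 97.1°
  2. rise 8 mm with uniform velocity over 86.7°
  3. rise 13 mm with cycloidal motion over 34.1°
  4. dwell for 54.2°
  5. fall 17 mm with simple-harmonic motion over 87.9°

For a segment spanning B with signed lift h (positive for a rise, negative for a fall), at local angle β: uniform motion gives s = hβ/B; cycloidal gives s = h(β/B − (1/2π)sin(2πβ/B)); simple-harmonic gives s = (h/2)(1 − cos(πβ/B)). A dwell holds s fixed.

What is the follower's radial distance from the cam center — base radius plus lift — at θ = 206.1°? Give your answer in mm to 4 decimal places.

seg 1 [0°–97.1°] dwell: s stays 0.0000
seg 2 [97.1°–183.8°] uniform, h=8: full span → s += 8 → s = 8.0000
seg 3 [183.8°–217.9°] cycloidal, h=13: θ=206.1° here. β=22.3, B=34.1. 13·(0.6540 − sin(2π·0.6540)/(2π)) = 10.2051 → s = 18.2051
radial distance = base radius + s = 39 + 18.2051 = 57.2051

57.2051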